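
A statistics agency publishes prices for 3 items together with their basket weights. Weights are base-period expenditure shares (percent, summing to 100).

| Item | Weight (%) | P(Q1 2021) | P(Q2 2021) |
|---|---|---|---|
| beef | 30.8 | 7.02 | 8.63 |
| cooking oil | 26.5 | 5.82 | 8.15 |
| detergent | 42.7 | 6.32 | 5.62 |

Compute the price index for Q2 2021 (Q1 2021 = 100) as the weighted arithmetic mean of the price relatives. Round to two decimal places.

112.94

beef: 30.8 × (8.63/7.02) = 30.8 × 1.229345 = 37.8638
cooking oil: 26.5 × (8.15/5.82) = 26.5 × 1.400344 = 37.1091
detergent: 42.7 × (5.62/6.32) = 42.7 × 0.889241 = 37.9706
Index = Σ wᵢ·(p₁ᵢ/p₀ᵢ) = 37.8638 + 37.1091 + 37.9706 = 112.9435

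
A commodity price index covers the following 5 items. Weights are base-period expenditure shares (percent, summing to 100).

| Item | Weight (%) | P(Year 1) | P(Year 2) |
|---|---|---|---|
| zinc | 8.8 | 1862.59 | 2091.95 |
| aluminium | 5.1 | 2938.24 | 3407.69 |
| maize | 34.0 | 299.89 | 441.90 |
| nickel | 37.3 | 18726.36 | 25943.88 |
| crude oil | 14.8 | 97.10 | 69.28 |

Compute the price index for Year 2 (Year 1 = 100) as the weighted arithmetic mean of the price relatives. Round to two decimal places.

128.13

zinc: 8.8 × (2091.95/1862.59) = 8.8 × 1.123140 = 9.8836
aluminium: 5.1 × (3407.69/2938.24) = 5.1 × 1.159773 = 5.9148
maize: 34.0 × (441.90/299.89) = 34.0 × 1.473540 = 50.1004
nickel: 37.3 × (25943.88/18726.36) = 37.3 × 1.385420 = 51.6762
crude oil: 14.8 × (69.28/97.10) = 14.8 × 0.713491 = 10.5597
Index = Σ wᵢ·(p₁ᵢ/p₀ᵢ) = 9.8836 + 5.9148 + 50.1004 + 51.6762 + 10.5597 = 128.1347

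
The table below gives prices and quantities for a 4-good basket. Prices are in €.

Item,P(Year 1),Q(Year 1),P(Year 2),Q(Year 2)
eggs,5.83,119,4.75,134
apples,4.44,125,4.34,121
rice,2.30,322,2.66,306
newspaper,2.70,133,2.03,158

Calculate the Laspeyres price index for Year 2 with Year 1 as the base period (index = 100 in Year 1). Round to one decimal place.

95.1

Laspeyres price index uses base-period quantities as weights.
ΣP(Year 2)·Q(Year 1) = 4.75×119 + 4.34×125 + 2.66×322 + 2.03×133 = 565.25 + 542.5 + 856.52 + 269.99 = 2234.26
ΣP(Year 1)·Q(Year 1) = 5.83×119 + 4.44×125 + 2.30×322 + 2.70×133 = 693.77 + 555 + 740.6 + 359.1 = 2348.47
Index = 2234.26 / 2348.47 × 100 = 95.1368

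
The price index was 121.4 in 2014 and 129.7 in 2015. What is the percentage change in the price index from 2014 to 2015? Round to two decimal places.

Change = (129.7 − 121.4) / 121.4 × 100
       = 8.3 / 121.4 × 100 = 6.8369%

6.84%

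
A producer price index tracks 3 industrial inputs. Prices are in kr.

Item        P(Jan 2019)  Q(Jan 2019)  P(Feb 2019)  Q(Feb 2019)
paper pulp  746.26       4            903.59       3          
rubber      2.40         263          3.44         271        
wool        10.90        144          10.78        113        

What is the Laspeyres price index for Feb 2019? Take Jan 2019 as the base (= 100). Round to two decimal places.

117.08

Laspeyres price index uses base-period quantities as weights.
ΣP(Feb 2019)·Q(Jan 2019) = 903.59×4 + 3.44×263 + 10.78×144 = 3614.36 + 904.72 + 1552.32 = 6071.4
ΣP(Jan 2019)·Q(Jan 2019) = 746.26×4 + 2.40×263 + 10.90×144 = 2985.04 + 631.2 + 1569.6 = 5185.84
Index = 6071.4 / 5185.84 × 100 = 117.0765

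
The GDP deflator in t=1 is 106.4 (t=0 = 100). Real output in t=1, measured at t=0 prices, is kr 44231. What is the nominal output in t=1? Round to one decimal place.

47061.8

Nominal = Real × (Index/100) = 44231 × (106.4/100)
        = 44231 × 1.064 = 47061.7840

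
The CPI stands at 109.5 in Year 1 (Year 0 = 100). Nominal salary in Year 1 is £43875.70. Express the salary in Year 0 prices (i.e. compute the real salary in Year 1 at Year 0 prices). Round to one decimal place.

40069.1

Real = Nominal ÷ (Index/100) = 43875.70 ÷ (109.5/100)
     = 43875.70 ÷ 1.095 = 40069.1324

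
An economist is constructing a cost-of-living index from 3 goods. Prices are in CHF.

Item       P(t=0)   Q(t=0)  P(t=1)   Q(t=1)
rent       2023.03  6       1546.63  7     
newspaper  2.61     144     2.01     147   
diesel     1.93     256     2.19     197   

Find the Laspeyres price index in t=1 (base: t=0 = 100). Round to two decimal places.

77.87

Laspeyres price index uses base-period quantities as weights.
ΣP(t=1)·Q(t=0) = 1546.63×6 + 2.01×144 + 2.19×256 = 9279.78 + 289.44 + 560.64 = 10129.86
ΣP(t=0)·Q(t=0) = 2023.03×6 + 2.61×144 + 1.93×256 = 12138.18 + 375.84 + 494.08 = 13008.1
Index = 10129.86 / 13008.1 × 100 = 77.8735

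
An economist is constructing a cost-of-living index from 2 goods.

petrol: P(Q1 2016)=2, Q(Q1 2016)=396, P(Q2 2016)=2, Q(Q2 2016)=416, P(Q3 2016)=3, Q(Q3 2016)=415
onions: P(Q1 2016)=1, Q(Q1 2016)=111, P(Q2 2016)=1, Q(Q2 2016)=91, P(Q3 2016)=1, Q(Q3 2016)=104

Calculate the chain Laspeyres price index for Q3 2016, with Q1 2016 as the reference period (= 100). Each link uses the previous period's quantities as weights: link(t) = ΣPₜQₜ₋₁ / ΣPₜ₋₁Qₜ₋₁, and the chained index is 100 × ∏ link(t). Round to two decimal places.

145.07

Link Q1 2016→Q2 2016:
ΣP(Q2 2016)Q(Q1 2016) = 2×396 + 1×111 = 792 + 111 = 903
ΣP(Q1 2016)Q(Q1 2016) = 2×396 + 1×111 = 792 + 111 = 903
link = 903/903 = 1.000000
Link Q2 2016→Q3 2016:
ΣP(Q3 2016)Q(Q2 2016) = 3×416 + 1×91 = 1248 + 91 = 1339
ΣP(Q2 2016)Q(Q2 2016) = 2×416 + 1×91 = 832 + 91 = 923
link = 1339/923 = 1.450704
Chained index = 100 × 1.000000 × 1.450704 = 145.0704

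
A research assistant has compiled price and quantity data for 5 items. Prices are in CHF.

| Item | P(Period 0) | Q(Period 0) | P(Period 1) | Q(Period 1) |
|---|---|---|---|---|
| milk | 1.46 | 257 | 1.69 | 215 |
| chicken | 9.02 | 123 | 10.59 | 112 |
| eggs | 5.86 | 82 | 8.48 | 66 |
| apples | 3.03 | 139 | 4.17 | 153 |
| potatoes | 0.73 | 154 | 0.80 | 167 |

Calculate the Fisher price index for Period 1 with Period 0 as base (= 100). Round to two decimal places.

Laspeyres component (base-period weights):
ΣP(Period 1)Q(Period 0) = 1.69×257 + 10.59×123 + 8.48×82 + 4.17×139 + 0.80×154 = 434.33 + 1302.57 + 695.36 + 579.63 + 123.2 = 3135.09
ΣP(Period 0)Q(Period 0) = 1.46×257 + 9.02×123 + 5.86×82 + 3.03×139 + 0.73×154 = 375.22 + 1109.46 + 480.52 + 421.17 + 112.42 = 2498.79
L = 3135.09 / 2498.79 × 100 = 125.4643
Paasche component (current-period weights):
ΣP(Period 1)Q(Period 1) = 1.69×215 + 10.59×112 + 8.48×66 + 4.17×153 + 0.80×167 = 363.35 + 1186.08 + 559.68 + 638.01 + 133.6 = 2880.72
ΣP(Period 0)Q(Period 1) = 1.46×215 + 9.02×112 + 5.86×66 + 3.03×153 + 0.73×167 = 313.9 + 1010.24 + 386.76 + 463.59 + 121.91 = 2296.4
P = 2880.72 / 2296.4 × 100 = 125.4450
Fisher = √(L × P) = √(125.4643 × 125.4450) = 125.4547

125.45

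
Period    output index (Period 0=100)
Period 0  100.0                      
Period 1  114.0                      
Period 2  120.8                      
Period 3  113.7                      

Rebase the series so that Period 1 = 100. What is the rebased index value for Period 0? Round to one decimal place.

87.7

Rebased(Period 0) = 100.0 / 114.0 × 100 = 87.7193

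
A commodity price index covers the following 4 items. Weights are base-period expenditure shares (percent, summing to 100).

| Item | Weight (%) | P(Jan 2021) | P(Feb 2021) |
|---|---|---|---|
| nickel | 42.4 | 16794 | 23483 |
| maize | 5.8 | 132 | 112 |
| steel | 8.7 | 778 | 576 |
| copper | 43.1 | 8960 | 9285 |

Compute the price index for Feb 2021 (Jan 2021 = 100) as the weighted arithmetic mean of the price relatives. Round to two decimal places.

nickel: 42.4 × (23483/16794) = 42.4 × 1.398297 = 59.2878
maize: 5.8 × (112/132) = 5.8 × 0.848485 = 4.9212
steel: 8.7 × (576/778) = 8.7 × 0.740360 = 6.4411
copper: 43.1 × (9285/8960) = 43.1 × 1.036272 = 44.6633
Index = Σ wᵢ·(p₁ᵢ/p₀ᵢ) = 59.2878 + 4.9212 + 6.4411 + 44.6633 = 115.3135

115.31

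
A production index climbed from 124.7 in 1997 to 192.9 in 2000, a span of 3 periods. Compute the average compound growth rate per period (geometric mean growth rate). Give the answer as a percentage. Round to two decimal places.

Growth factor = (192.9/124.7)^(1/3) = (1.546913)^(1/3) = 1.156526
Growth rate = 1.156526 − 1 = 0.156526 = 15.6526%

15.65%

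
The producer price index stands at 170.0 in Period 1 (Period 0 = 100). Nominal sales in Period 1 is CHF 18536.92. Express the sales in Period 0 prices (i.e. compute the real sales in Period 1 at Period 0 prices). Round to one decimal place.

Real = Nominal ÷ (Index/100) = 18536.92 ÷ (170.0/100)
     = 18536.92 ÷ 1.700 = 10904.0706

10904.1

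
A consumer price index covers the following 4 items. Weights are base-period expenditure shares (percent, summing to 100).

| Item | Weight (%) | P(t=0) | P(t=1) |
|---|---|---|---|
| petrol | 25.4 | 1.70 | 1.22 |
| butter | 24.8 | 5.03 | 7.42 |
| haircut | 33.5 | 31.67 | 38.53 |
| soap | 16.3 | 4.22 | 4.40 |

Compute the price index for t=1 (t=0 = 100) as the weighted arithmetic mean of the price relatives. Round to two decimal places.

112.56

petrol: 25.4 × (1.22/1.70) = 25.4 × 0.717647 = 18.2282
butter: 24.8 × (7.42/5.03) = 24.8 × 1.475149 = 36.5837
haircut: 33.5 × (38.53/31.67) = 33.5 × 1.216609 = 40.7564
soap: 16.3 × (4.40/4.22) = 16.3 × 1.042654 = 16.9953
Index = Σ wᵢ·(p₁ᵢ/p₀ᵢ) = 18.2282 + 36.5837 + 40.7564 + 16.9953 = 112.5636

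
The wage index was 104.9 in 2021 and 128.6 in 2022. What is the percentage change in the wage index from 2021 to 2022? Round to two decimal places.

Change = (128.6 − 104.9) / 104.9 × 100
       = 23.7 / 104.9 × 100 = 22.5929%

22.59%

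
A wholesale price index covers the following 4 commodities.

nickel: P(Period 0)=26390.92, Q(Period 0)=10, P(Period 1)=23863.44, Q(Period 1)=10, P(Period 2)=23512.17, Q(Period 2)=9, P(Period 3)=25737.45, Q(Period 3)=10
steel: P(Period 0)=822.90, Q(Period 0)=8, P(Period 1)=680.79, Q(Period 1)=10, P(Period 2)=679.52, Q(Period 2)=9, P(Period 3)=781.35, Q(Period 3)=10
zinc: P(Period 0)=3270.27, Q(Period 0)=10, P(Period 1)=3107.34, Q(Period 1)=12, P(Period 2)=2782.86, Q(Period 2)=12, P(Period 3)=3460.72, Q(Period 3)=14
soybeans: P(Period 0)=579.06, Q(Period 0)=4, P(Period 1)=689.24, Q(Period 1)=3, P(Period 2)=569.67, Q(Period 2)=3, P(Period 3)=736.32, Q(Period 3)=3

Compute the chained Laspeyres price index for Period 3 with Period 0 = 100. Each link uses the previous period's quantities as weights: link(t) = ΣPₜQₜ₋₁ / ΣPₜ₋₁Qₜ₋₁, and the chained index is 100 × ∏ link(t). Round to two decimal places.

98.83

Link Period 0→Period 1:
ΣP(Period 1)Q(Period 0) = 23863.44×10 + 680.79×8 + 3107.34×10 + 689.24×4 = 238634.4 + 5446.32 + 31073.4 + 2756.96 = 277911.08
ΣP(Period 0)Q(Period 0) = 26390.92×10 + 822.90×8 + 3270.27×10 + 579.06×4 = 263909.2 + 6583.2 + 32702.7 + 2316.24 = 305511.34
link = 277911.08/305511.34 = 0.909659
Link Period 1→Period 2:
ΣP(Period 2)Q(Period 1) = 23512.17×10 + 679.52×10 + 2782.86×12 + 569.67×3 = 235121.7 + 6795.2 + 33394.32 + 1709.01 = 277020.23
ΣP(Period 1)Q(Period 1) = 23863.44×10 + 680.79×10 + 3107.34×12 + 689.24×3 = 238634.4 + 6807.9 + 37288.08 + 2067.72 = 284798.1
link = 277020.23/284798.1 = 0.972690
Link Period 2→Period 3:
ΣP(Period 3)Q(Period 2) = 25737.45×9 + 781.35×9 + 3460.72×12 + 736.32×3 = 231637.05 + 7032.15 + 41528.64 + 2208.96 = 282406.8
ΣP(Period 2)Q(Period 2) = 23512.17×9 + 679.52×9 + 2782.86×12 + 569.67×3 = 211609.53 + 6115.68 + 33394.32 + 1709.01 = 252828.54
link = 282406.8/252828.54 = 1.116989
Chained index = 100 × 0.909659 × 0.972690 × 1.116989 = 98.8330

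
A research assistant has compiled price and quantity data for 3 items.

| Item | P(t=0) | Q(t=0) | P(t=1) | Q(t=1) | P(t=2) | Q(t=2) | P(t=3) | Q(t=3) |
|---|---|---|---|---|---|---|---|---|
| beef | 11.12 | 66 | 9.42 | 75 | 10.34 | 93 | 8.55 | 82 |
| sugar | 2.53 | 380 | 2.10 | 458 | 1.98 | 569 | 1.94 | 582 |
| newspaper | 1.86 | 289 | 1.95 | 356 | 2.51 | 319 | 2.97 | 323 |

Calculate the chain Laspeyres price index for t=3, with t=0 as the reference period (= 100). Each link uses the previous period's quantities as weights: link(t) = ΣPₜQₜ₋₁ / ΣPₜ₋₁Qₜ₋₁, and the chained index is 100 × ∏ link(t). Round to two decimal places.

95.42

Link t=0→t=1:
ΣP(t=1)Q(t=0) = 9.42×66 + 2.10×380 + 1.95×289 = 621.72 + 798 + 563.55 = 1983.27
ΣP(t=0)Q(t=0) = 11.12×66 + 2.53×380 + 1.86×289 = 733.92 + 961.4 + 537.54 = 2232.86
link = 1983.27/2232.86 = 0.888220
Link t=1→t=2:
ΣP(t=2)Q(t=1) = 10.34×75 + 1.98×458 + 2.51×356 = 775.5 + 906.84 + 893.56 = 2575.9
ΣP(t=1)Q(t=1) = 9.42×75 + 2.10×458 + 1.95×356 = 706.5 + 961.8 + 694.2 = 2362.5
link = 2575.9/2362.5 = 1.090328
Link t=2→t=3:
ΣP(t=3)Q(t=2) = 8.55×93 + 1.94×569 + 2.97×319 = 795.15 + 1103.86 + 947.43 = 2846.44
ΣP(t=2)Q(t=2) = 10.34×93 + 1.98×569 + 2.51×319 = 961.62 + 1126.62 + 800.69 = 2888.93
link = 2846.44/2888.93 = 0.985292
Chained index = 100 × 0.888220 × 1.090328 × 0.985292 = 95.4207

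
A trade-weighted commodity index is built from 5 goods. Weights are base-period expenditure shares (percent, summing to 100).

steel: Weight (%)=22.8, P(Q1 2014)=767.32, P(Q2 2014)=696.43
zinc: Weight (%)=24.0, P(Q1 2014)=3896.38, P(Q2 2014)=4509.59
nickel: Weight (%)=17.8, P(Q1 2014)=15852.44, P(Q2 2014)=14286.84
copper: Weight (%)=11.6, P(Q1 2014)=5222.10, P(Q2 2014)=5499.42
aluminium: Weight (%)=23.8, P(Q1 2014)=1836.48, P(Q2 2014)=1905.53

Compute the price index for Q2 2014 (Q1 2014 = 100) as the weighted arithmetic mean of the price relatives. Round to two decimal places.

101.42

steel: 22.8 × (696.43/767.32) = 22.8 × 0.907614 = 20.6936
zinc: 24.0 × (4509.59/3896.38) = 24.0 × 1.157379 = 27.7771
nickel: 17.8 × (14286.84/15852.44) = 17.8 × 0.901239 = 16.0421
copper: 11.6 × (5499.42/5222.10) = 11.6 × 1.053105 = 12.2160
aluminium: 23.8 × (1905.53/1836.48) = 23.8 × 1.037599 = 24.6949
Index = Σ wᵢ·(p₁ᵢ/p₀ᵢ) = 20.6936 + 27.7771 + 16.0421 + 12.2160 + 24.6949 = 101.4236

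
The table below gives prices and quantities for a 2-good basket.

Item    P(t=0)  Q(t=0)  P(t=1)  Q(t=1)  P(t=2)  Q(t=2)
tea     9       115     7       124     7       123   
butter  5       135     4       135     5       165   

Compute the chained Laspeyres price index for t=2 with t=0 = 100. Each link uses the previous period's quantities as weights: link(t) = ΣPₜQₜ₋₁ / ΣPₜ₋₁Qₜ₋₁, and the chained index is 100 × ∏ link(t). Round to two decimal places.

Link t=0→t=1:
ΣP(t=1)Q(t=0) = 7×115 + 4×135 = 805 + 540 = 1345
ΣP(t=0)Q(t=0) = 9×115 + 5×135 = 1035 + 675 = 1710
link = 1345/1710 = 0.786550
Link t=1→t=2:
ΣP(t=2)Q(t=1) = 7×124 + 5×135 = 868 + 675 = 1543
ΣP(t=1)Q(t=1) = 7×124 + 4×135 = 868 + 540 = 1408
link = 1543/1408 = 1.095881
Chained index = 100 × 0.786550 × 1.095881 = 86.1965

86.20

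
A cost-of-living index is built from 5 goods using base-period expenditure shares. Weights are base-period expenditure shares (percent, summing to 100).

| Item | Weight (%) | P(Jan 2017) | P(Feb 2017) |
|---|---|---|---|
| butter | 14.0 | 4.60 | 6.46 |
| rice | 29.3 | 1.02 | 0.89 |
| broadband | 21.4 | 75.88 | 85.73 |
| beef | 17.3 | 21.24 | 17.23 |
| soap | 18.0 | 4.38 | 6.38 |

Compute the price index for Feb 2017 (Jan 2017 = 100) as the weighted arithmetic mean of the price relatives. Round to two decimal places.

butter: 14.0 × (6.46/4.60) = 14.0 × 1.404348 = 19.6609
rice: 29.3 × (0.89/1.02) = 29.3 × 0.872549 = 25.5657
broadband: 21.4 × (85.73/75.88) = 21.4 × 1.129810 = 24.1779
beef: 17.3 × (17.23/21.24) = 17.3 × 0.811205 = 14.0339
soap: 18.0 × (6.38/4.38) = 18.0 × 1.456621 = 26.2192
Index = Σ wᵢ·(p₁ᵢ/p₀ᵢ) = 19.6609 + 25.5657 + 24.1779 + 14.0339 + 26.2192 = 109.6575

109.66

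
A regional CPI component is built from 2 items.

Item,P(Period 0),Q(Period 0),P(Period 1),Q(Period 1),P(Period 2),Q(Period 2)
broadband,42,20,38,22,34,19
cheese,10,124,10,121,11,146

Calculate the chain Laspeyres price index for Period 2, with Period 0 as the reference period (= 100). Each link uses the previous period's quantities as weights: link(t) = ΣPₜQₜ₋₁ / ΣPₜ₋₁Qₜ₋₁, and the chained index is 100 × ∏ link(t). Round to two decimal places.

Link Period 0→Period 1:
ΣP(Period 1)Q(Period 0) = 38×20 + 10×124 = 760 + 1240 = 2000
ΣP(Period 0)Q(Period 0) = 42×20 + 10×124 = 840 + 1240 = 2080
link = 2000/2080 = 0.961538
Link Period 1→Period 2:
ΣP(Period 2)Q(Period 1) = 34×22 + 11×121 = 748 + 1331 = 2079
ΣP(Period 1)Q(Period 1) = 38×22 + 10×121 = 836 + 1210 = 2046
link = 2079/2046 = 1.016129
Chained index = 100 × 0.961538 × 1.016129 = 97.7047

97.70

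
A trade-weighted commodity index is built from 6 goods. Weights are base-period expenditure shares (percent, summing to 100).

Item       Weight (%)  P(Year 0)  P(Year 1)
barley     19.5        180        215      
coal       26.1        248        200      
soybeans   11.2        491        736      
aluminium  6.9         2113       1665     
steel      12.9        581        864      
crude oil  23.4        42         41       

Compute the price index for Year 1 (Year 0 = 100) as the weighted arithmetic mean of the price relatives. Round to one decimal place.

108.6

barley: 19.5 × (215/180) = 19.5 × 1.194444 = 23.2917
coal: 26.1 × (200/248) = 26.1 × 0.806452 = 21.0484
soybeans: 11.2 × (736/491) = 11.2 × 1.498982 = 16.7886
aluminium: 6.9 × (1665/2113) = 6.9 × 0.787979 = 5.4371
steel: 12.9 × (864/581) = 12.9 × 1.487091 = 19.1835
crude oil: 23.4 × (41/42) = 23.4 × 0.976190 = 22.8429
Index = Σ wᵢ·(p₁ᵢ/p₀ᵢ) = 23.2917 + 21.0484 + 16.7886 + 5.4371 + 19.1835 + 22.8429 = 108.5920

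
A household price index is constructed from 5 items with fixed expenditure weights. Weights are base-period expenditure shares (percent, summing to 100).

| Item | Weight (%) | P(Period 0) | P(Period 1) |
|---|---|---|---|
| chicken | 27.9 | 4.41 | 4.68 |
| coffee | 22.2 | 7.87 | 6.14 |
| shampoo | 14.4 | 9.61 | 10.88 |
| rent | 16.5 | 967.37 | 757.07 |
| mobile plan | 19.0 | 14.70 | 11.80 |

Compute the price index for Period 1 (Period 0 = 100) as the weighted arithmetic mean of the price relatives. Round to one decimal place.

chicken: 27.9 × (4.68/4.41) = 27.9 × 1.061224 = 29.6082
coffee: 22.2 × (6.14/7.87) = 22.2 × 0.780178 = 17.3199
shampoo: 14.4 × (10.88/9.61) = 14.4 × 1.132154 = 16.3030
rent: 16.5 × (757.07/967.37) = 16.5 × 0.782606 = 12.9130
mobile plan: 19.0 × (11.80/14.70) = 19.0 × 0.802721 = 15.2517
Index = Σ wᵢ·(p₁ᵢ/p₀ᵢ) = 29.6082 + 17.3199 + 16.3030 + 12.9130 + 15.2517 = 91.3958

91.4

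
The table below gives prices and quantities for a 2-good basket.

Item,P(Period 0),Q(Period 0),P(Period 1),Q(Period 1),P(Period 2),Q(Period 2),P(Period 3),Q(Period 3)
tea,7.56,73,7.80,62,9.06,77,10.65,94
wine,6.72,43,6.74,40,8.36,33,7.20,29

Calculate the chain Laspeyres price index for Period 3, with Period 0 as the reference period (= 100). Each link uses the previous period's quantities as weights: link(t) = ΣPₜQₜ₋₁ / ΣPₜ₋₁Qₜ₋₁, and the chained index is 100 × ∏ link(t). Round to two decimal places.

Link Period 0→Period 1:
ΣP(Period 1)Q(Period 0) = 7.80×73 + 6.74×43 = 569.4 + 289.82 = 859.22
ΣP(Period 0)Q(Period 0) = 7.56×73 + 6.72×43 = 551.88 + 288.96 = 840.84
link = 859.22/840.84 = 1.021859
Link Period 1→Period 2:
ΣP(Period 2)Q(Period 1) = 9.06×62 + 8.36×40 = 561.72 + 334.4 = 896.12
ΣP(Period 1)Q(Period 1) = 7.80×62 + 6.74×40 = 483.6 + 269.6 = 753.2
link = 896.12/753.2 = 1.189750
Link Period 2→Period 3:
ΣP(Period 3)Q(Period 2) = 10.65×77 + 7.20×33 = 820.05 + 237.6 = 1057.65
ΣP(Period 2)Q(Period 2) = 9.06×77 + 8.36×33 = 697.62 + 275.88 = 973.5
link = 1057.65/973.5 = 1.086441
Chained index = 100 × 1.021859 × 1.189750 × 1.086441 = 132.0848

132.08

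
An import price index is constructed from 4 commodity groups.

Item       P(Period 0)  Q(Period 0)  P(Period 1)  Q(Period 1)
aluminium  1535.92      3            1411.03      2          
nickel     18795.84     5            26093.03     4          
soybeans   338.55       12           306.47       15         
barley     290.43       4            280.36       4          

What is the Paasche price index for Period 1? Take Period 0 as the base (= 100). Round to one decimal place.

133.6

Paasche price index uses current-period quantities as weights.
ΣP(Period 1)·Q(Period 1) = 1411.03×2 + 26093.03×4 + 306.47×15 + 280.36×4 = 2822.06 + 104372.12 + 4597.05 + 1121.44 = 112912.67
ΣP(Period 0)·Q(Period 1) = 1535.92×2 + 18795.84×4 + 338.55×15 + 290.43×4 = 3071.84 + 75183.36 + 5078.25 + 1161.72 = 84495.17
Index = 112912.67 / 84495.17 × 100 = 133.6321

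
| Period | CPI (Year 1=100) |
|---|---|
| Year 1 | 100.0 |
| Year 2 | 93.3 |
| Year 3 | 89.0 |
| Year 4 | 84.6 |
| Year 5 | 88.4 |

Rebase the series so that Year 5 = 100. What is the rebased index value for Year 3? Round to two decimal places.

Rebased(Year 3) = 89.0 / 88.4 × 100 = 100.6787

100.68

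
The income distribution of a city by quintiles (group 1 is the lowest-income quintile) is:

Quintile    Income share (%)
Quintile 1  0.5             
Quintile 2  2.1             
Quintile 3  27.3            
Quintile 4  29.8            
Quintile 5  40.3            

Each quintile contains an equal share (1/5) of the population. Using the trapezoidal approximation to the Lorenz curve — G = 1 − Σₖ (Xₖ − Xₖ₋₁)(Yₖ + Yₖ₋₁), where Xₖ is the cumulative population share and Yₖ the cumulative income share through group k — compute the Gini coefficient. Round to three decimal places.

0.429

Cumulative income shares Yₖ: 0.0050, 0.0260, 0.2990, 0.5970, 1.0000
Σ (Xₖ−Xₖ₋₁)(Yₖ+Yₖ₋₁) = (1/5)(0.0050+0.0000) + (1/5)(0.0260+0.0050) + (1/5)(0.2990+0.0260) + (1/5)(0.5970+0.2990) + (1/5)(1.0000+0.5970)
  = 0.0010 + 0.0062 + 0.0650 + 0.1792 + 0.3194 = 0.5708
G = 1 − 0.5708 = 0.4292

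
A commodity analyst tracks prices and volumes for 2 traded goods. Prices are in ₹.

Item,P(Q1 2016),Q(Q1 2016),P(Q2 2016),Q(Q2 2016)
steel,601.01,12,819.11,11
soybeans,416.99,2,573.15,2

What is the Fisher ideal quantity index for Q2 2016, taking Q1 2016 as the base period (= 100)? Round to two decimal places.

92.53

Laspeyres component (base-period weights):
ΣP(Q1 2016)Q(Q2 2016) = 601.01×11 + 416.99×2 = 6611.11 + 833.98 = 7445.09
ΣP(Q1 2016)Q(Q1 2016) = 601.01×12 + 416.99×2 = 7212.12 + 833.98 = 8046.1
L = 7445.09 / 8046.1 × 100 = 92.5304
Paasche component (current-period weights):
ΣP(Q2 2016)Q(Q2 2016) = 819.11×11 + 573.15×2 = 9010.21 + 1146.3 = 10156.51
ΣP(Q2 2016)Q(Q1 2016) = 819.11×12 + 573.15×2 = 9829.32 + 1146.3 = 10975.62
P = 10156.51 / 10975.62 × 100 = 92.5370
Fisher = √(L × P) = √(92.5304 × 92.5370) = 92.5337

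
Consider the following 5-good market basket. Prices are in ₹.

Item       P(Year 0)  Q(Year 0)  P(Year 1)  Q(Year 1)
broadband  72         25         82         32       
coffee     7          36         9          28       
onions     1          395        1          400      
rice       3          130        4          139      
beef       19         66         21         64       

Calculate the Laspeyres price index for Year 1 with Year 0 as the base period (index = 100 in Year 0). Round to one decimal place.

114.3

Laspeyres price index uses base-period quantities as weights.
ΣP(Year 1)·Q(Year 0) = 82×25 + 9×36 + 1×395 + 4×130 + 21×66 = 2050 + 324 + 395 + 520 + 1386 = 4675
ΣP(Year 0)·Q(Year 0) = 72×25 + 7×36 + 1×395 + 3×130 + 19×66 = 1800 + 252 + 395 + 390 + 1254 = 4091
Index = 4675 / 4091 × 100 = 114.2752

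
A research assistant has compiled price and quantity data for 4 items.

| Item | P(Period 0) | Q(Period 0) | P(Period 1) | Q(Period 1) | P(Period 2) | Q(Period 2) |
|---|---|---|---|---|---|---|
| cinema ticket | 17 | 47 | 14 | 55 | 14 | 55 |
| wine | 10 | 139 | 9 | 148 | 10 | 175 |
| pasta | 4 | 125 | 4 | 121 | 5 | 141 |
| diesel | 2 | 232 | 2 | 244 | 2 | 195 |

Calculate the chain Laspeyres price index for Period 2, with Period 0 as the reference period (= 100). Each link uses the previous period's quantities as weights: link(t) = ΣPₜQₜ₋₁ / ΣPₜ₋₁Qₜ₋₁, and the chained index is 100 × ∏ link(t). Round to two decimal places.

99.09

Link Period 0→Period 1:
ΣP(Period 1)Q(Period 0) = 14×47 + 9×139 + 4×125 + 2×232 = 658 + 1251 + 500 + 464 = 2873
ΣP(Period 0)Q(Period 0) = 17×47 + 10×139 + 4×125 + 2×232 = 799 + 1390 + 500 + 464 = 3153
link = 2873/3153 = 0.911196
Link Period 1→Period 2:
ΣP(Period 2)Q(Period 1) = 14×55 + 10×148 + 5×121 + 2×244 = 770 + 1480 + 605 + 488 = 3343
ΣP(Period 1)Q(Period 1) = 14×55 + 9×148 + 4×121 + 2×244 = 770 + 1332 + 484 + 488 = 3074
link = 3343/3074 = 1.087508
Chained index = 100 × 0.911196 × 1.087508 = 99.0933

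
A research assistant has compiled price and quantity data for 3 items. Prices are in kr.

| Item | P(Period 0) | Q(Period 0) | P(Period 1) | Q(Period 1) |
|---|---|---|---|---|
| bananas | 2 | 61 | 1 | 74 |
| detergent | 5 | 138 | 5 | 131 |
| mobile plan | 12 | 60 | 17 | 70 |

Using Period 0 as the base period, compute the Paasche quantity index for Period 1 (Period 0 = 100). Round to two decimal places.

Paasche quantity index uses current-period prices as weights.
ΣP(Period 1)·Q(Period 1) = 1×74 + 5×131 + 17×70 = 74 + 655 + 1190 = 1919
ΣP(Period 1)·Q(Period 0) = 1×61 + 5×138 + 17×60 = 61 + 690 + 1020 = 1771
Index = 1919 / 1771 × 100 = 108.3569

108.36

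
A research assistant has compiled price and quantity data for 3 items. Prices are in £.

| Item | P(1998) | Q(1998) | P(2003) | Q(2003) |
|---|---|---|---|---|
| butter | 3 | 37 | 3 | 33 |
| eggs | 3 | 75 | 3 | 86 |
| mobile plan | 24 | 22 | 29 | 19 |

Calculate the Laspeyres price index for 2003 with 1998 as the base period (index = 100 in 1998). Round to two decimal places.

112.73

Laspeyres price index uses base-period quantities as weights.
ΣP(2003)·Q(1998) = 3×37 + 3×75 + 29×22 = 111 + 225 + 638 = 974
ΣP(1998)·Q(1998) = 3×37 + 3×75 + 24×22 = 111 + 225 + 528 = 864
Index = 974 / 864 × 100 = 112.7315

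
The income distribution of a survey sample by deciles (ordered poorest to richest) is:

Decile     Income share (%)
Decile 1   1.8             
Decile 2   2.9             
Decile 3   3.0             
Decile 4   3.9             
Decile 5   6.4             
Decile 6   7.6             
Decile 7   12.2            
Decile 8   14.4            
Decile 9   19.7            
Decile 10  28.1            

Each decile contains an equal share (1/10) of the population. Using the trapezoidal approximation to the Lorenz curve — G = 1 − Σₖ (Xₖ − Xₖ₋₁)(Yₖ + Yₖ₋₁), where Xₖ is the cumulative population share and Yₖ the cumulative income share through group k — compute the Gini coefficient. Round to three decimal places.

Cumulative income shares Yₖ: 0.0180, 0.0470, 0.0770, 0.1160, 0.1800, 0.2560, 0.3780, 0.5220, 0.7190, 1.0000
Σ (Xₖ−Xₖ₋₁)(Yₖ+Yₖ₋₁) = (1/10)(0.0180+0.0000) + (1/10)(0.0470+0.0180) + (1/10)(0.0770+0.0470) + (1/10)(0.1160+0.0770) + (1/10)(0.1800+0.1160) + (1/10)(0.2560+0.1800) + (1/10)(0.3780+0.2560) + (1/10)(0.5220+0.3780) + (1/10)(0.7190+0.5220) + (1/10)(1.0000+0.7190)
  = 0.0018 + 0.0065 + 0.0124 + 0.0193 + 0.0296 + 0.0436 + 0.0634 + 0.0900 + 0.1241 + 0.1719 = 0.5626
G = 1 − 0.5626 = 0.4374

0.437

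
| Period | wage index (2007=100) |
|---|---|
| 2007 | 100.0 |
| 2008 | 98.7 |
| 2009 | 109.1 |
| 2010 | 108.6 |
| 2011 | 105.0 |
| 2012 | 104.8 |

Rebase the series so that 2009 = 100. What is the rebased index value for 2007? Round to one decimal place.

Rebased(2007) = 100.0 / 109.1 × 100 = 91.6590

91.7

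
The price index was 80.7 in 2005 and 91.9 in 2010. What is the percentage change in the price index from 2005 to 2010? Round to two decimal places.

13.88%

Change = (91.9 − 80.7) / 80.7 × 100
       = 11.2 / 80.7 × 100 = 13.8786%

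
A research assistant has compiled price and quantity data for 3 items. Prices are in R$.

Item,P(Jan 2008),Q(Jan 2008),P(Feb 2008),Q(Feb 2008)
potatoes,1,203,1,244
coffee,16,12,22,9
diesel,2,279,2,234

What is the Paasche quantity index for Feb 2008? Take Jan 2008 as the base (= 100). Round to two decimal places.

Paasche quantity index uses current-period prices as weights.
ΣP(Feb 2008)·Q(Feb 2008) = 1×244 + 22×9 + 2×234 = 244 + 198 + 468 = 910
ΣP(Feb 2008)·Q(Jan 2008) = 1×203 + 22×12 + 2×279 = 203 + 264 + 558 = 1025
Index = 910 / 1025 × 100 = 88.7805

88.78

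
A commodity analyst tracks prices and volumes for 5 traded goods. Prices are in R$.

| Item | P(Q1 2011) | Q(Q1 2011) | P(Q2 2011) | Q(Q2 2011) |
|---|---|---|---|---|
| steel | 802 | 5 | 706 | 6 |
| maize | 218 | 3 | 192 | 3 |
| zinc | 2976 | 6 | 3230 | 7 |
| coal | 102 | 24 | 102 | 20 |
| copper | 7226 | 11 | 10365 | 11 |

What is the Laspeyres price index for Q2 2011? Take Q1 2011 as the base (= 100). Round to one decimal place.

134.0

Laspeyres price index uses base-period quantities as weights.
ΣP(Q2 2011)·Q(Q1 2011) = 706×5 + 192×3 + 3230×6 + 102×24 + 10365×11 = 3530 + 576 + 19380 + 2448 + 114015 = 139949
ΣP(Q1 2011)·Q(Q1 2011) = 802×5 + 218×3 + 2976×6 + 102×24 + 7226×11 = 4010 + 654 + 17856 + 2448 + 79486 = 104454
Index = 139949 / 104454 × 100 = 133.9815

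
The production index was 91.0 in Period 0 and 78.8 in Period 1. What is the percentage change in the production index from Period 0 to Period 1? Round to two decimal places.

Change = (78.8 − 91.0) / 91.0 × 100
       = -12.2 / 91.0 × 100 = -13.4066%

-13.41%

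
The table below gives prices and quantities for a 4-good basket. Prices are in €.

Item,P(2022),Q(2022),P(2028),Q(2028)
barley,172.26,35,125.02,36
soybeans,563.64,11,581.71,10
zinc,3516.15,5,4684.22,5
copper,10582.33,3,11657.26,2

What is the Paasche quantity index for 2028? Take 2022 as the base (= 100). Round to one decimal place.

82.5

Paasche quantity index uses current-period prices as weights.
ΣP(2028)·Q(2028) = 125.02×36 + 581.71×10 + 4684.22×5 + 11657.26×2 = 4500.72 + 5817.1 + 23421.1 + 23314.52 = 57053.44
ΣP(2028)·Q(2022) = 125.02×35 + 581.71×11 + 4684.22×5 + 11657.26×3 = 4375.7 + 6398.81 + 23421.1 + 34971.78 = 69167.39
Index = 57053.44 / 69167.39 × 100 = 82.4860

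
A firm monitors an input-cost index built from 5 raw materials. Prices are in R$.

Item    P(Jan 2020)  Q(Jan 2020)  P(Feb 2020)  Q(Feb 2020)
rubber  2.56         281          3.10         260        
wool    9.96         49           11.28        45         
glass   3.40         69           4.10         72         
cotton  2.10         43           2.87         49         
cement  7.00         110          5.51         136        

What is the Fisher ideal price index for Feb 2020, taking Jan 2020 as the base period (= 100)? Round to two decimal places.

104.67

Laspeyres component (base-period weights):
ΣP(Feb 2020)Q(Jan 2020) = 3.10×281 + 11.28×49 + 4.10×69 + 2.87×43 + 5.51×110 = 871.1 + 552.72 + 282.9 + 123.41 + 606.1 = 2436.23
ΣP(Jan 2020)Q(Jan 2020) = 2.56×281 + 9.96×49 + 3.40×69 + 2.10×43 + 7.00×110 = 719.36 + 488.04 + 234.6 + 90.3 + 770 = 2302.3
L = 2436.23 / 2302.3 × 100 = 105.8172
Paasche component (current-period weights):
ΣP(Feb 2020)Q(Feb 2020) = 3.10×260 + 11.28×45 + 4.10×72 + 2.87×49 + 5.51×136 = 806 + 507.6 + 295.2 + 140.63 + 749.36 = 2498.79
ΣP(Jan 2020)Q(Feb 2020) = 2.56×260 + 9.96×45 + 3.40×72 + 2.10×49 + 7.00×136 = 665.6 + 448.2 + 244.8 + 102.9 + 952 = 2413.5
P = 2498.79 / 2413.5 × 100 = 103.5339
Fisher = √(L × P) = √(105.8172 × 103.5339) = 104.6693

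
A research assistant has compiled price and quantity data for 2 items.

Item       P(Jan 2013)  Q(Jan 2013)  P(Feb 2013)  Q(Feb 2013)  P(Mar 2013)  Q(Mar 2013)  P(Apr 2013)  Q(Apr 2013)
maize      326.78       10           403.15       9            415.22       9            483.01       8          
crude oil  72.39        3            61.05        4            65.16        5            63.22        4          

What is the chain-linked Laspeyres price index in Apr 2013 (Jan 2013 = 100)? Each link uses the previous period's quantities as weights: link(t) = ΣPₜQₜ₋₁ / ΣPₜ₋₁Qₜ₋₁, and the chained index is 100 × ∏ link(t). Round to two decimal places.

Link Jan 2013→Feb 2013:
ΣP(Feb 2013)Q(Jan 2013) = 403.15×10 + 61.05×3 = 4031.5 + 183.15 = 4214.65
ΣP(Jan 2013)Q(Jan 2013) = 326.78×10 + 72.39×3 = 3267.8 + 217.17 = 3484.97
link = 4214.65/3484.97 = 1.209379
Link Feb 2013→Mar 2013:
ΣP(Mar 2013)Q(Feb 2013) = 415.22×9 + 65.16×4 = 3736.98 + 260.64 = 3997.62
ΣP(Feb 2013)Q(Feb 2013) = 403.15×9 + 61.05×4 = 3628.35 + 244.2 = 3872.55
link = 3997.62/3872.55 = 1.032297
Link Mar 2013→Apr 2013:
ΣP(Apr 2013)Q(Mar 2013) = 483.01×9 + 63.22×5 = 4347.09 + 316.1 = 4663.19
ΣP(Mar 2013)Q(Mar 2013) = 415.22×9 + 65.16×5 = 3736.98 + 325.8 = 4062.78
link = 4663.19/4062.78 = 1.147783
Chained index = 100 × 1.209379 × 1.032297 × 1.147783 = 143.2936

143.29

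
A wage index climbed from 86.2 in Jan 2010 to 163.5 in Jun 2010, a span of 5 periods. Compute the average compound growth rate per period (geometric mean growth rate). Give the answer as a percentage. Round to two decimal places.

Growth factor = (163.5/86.2)^(1/5) = (1.896752)^(1/5) = 1.136585
Growth rate = 1.136585 − 1 = 0.136585 = 13.6585%

13.66%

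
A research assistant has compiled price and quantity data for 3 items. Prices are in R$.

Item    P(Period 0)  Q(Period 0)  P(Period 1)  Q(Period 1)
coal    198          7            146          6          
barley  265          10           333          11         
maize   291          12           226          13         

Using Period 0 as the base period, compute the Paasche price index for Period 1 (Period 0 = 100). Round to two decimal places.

94.81

Paasche price index uses current-period quantities as weights.
ΣP(Period 1)·Q(Period 1) = 146×6 + 333×11 + 226×13 = 876 + 3663 + 2938 = 7477
ΣP(Period 0)·Q(Period 1) = 198×6 + 265×11 + 291×13 = 1188 + 2915 + 3783 = 7886
Index = 7477 / 7886 × 100 = 94.8136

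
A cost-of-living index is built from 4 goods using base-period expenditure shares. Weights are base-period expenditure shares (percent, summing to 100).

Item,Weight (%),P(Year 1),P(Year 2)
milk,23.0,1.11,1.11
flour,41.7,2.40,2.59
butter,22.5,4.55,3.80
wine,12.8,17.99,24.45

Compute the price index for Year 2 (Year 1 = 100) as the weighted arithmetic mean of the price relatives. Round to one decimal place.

104.2

milk: 23.0 × (1.11/1.11) = 23.0 × 1.000000 = 23.0000
flour: 41.7 × (2.59/2.40) = 41.7 × 1.079167 = 45.0012
butter: 22.5 × (3.80/4.55) = 22.5 × 0.835165 = 18.7912
wine: 12.8 × (24.45/17.99) = 12.8 × 1.359088 = 17.3963
Index = Σ wᵢ·(p₁ᵢ/p₀ᵢ) = 23.0000 + 45.0012 + 18.7912 + 17.3963 = 104.1888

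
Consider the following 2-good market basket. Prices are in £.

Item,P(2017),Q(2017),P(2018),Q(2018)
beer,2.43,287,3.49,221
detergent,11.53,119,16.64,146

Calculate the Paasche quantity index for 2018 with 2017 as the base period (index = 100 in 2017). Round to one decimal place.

107.3

Paasche quantity index uses current-period prices as weights.
ΣP(2018)·Q(2018) = 3.49×221 + 16.64×146 = 771.29 + 2429.44 = 3200.73
ΣP(2018)·Q(2017) = 3.49×287 + 16.64×119 = 1001.63 + 1980.16 = 2981.79
Index = 3200.73 / 2981.79 × 100 = 107.3426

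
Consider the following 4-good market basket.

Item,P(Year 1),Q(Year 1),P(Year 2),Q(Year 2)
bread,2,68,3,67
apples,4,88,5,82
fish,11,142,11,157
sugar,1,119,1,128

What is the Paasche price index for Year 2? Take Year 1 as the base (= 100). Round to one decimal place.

Paasche price index uses current-period quantities as weights.
ΣP(Year 2)·Q(Year 2) = 3×67 + 5×82 + 11×157 + 1×128 = 201 + 410 + 1727 + 128 = 2466
ΣP(Year 1)·Q(Year 2) = 2×67 + 4×82 + 11×157 + 1×128 = 134 + 328 + 1727 + 128 = 2317
Index = 2466 / 2317 × 100 = 106.4307

106.4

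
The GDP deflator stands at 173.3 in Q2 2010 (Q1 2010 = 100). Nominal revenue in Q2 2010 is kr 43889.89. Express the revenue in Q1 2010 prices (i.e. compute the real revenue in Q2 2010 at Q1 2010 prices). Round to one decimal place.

Real = Nominal ÷ (Index/100) = 43889.89 ÷ (173.3/100)
     = 43889.89 ÷ 1.733 = 25325.9608

25326.0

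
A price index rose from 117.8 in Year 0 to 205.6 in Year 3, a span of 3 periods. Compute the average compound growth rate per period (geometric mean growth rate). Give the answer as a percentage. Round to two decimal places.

Growth factor = (205.6/117.8)^(1/3) = (1.745331)^(1/3) = 1.203998
Growth rate = 1.203998 − 1 = 0.203998 = 20.3998%

20.40%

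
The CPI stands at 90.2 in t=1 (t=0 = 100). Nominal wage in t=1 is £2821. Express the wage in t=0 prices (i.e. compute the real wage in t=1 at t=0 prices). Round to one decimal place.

Real = Nominal ÷ (Index/100) = 2821 ÷ (90.2/100)
     = 2821 ÷ 0.902 = 3127.4945

3127.5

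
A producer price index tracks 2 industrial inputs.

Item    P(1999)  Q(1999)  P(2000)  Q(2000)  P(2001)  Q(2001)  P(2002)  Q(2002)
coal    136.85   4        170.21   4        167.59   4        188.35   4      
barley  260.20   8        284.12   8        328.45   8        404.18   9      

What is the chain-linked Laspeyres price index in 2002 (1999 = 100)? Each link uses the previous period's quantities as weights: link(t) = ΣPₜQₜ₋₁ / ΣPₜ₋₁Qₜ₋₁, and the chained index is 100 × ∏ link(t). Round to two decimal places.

151.65

Link 1999→2000:
ΣP(2000)Q(1999) = 170.21×4 + 284.12×8 = 680.84 + 2272.96 = 2953.8
ΣP(1999)Q(1999) = 136.85×4 + 260.20×8 = 547.4 + 2081.6 = 2629
link = 2953.8/2629 = 1.123545
Link 2000→2001:
ΣP(2001)Q(2000) = 167.59×4 + 328.45×8 = 670.36 + 2627.6 = 3297.96
ΣP(2000)Q(2000) = 170.21×4 + 284.12×8 = 680.84 + 2272.96 = 2953.8
link = 3297.96/2953.8 = 1.116514
Link 2001→2002:
ΣP(2002)Q(2001) = 188.35×4 + 404.18×8 = 753.4 + 3233.44 = 3986.84
ΣP(2001)Q(2001) = 167.59×4 + 328.45×8 = 670.36 + 2627.6 = 3297.96
link = 3986.84/3297.96 = 1.208881
Chained index = 100 × 1.123545 × 1.116514 × 1.208881 = 151.6485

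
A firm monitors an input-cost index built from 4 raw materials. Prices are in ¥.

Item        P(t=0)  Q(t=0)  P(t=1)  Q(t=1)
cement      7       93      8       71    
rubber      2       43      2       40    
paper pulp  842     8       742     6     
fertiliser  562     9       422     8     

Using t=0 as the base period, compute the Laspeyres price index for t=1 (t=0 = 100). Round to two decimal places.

84.30

Laspeyres price index uses base-period quantities as weights.
ΣP(t=1)·Q(t=0) = 8×93 + 2×43 + 742×8 + 422×9 = 744 + 86 + 5936 + 3798 = 10564
ΣP(t=0)·Q(t=0) = 7×93 + 2×43 + 842×8 + 562×9 = 651 + 86 + 6736 + 5058 = 12531
Index = 10564 / 12531 × 100 = 84.3029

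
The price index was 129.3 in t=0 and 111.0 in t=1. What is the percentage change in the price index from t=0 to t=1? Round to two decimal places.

Change = (111.0 − 129.3) / 129.3 × 100
       = -18.3 / 129.3 × 100 = -14.1531%

-14.15%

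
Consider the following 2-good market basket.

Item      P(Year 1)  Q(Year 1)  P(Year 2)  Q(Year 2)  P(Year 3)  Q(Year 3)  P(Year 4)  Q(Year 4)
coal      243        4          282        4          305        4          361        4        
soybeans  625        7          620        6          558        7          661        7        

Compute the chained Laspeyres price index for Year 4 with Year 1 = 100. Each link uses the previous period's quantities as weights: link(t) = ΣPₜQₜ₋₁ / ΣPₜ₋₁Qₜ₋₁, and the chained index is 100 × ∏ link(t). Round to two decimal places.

114.12

Link Year 1→Year 2:
ΣP(Year 2)Q(Year 1) = 282×4 + 620×7 = 1128 + 4340 = 5468
ΣP(Year 1)Q(Year 1) = 243×4 + 625×7 = 972 + 4375 = 5347
link = 5468/5347 = 1.022630
Link Year 2→Year 3:
ΣP(Year 3)Q(Year 2) = 305×4 + 558×6 = 1220 + 3348 = 4568
ΣP(Year 2)Q(Year 2) = 282×4 + 620×6 = 1128 + 3720 = 4848
link = 4568/4848 = 0.942244
Link Year 3→Year 4:
ΣP(Year 4)Q(Year 3) = 361×4 + 661×7 = 1444 + 4627 = 6071
ΣP(Year 3)Q(Year 3) = 305×4 + 558×7 = 1220 + 3906 = 5126
link = 6071/5126 = 1.184354
Chained index = 100 × 1.022630 × 0.942244 × 1.184354 = 114.1204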